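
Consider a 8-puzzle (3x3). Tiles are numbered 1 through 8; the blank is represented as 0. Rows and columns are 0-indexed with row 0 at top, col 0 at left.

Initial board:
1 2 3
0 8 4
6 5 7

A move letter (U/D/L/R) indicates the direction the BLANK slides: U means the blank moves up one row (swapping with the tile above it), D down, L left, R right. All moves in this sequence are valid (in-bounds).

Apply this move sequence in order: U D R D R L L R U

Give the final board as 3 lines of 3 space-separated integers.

After move 1 (U):
0 2 3
1 8 4
6 5 7

After move 2 (D):
1 2 3
0 8 4
6 5 7

After move 3 (R):
1 2 3
8 0 4
6 5 7

After move 4 (D):
1 2 3
8 5 4
6 0 7

After move 5 (R):
1 2 3
8 5 4
6 7 0

After move 6 (L):
1 2 3
8 5 4
6 0 7

After move 7 (L):
1 2 3
8 5 4
0 6 7

After move 8 (R):
1 2 3
8 5 4
6 0 7

After move 9 (U):
1 2 3
8 0 4
6 5 7

Answer: 1 2 3
8 0 4
6 5 7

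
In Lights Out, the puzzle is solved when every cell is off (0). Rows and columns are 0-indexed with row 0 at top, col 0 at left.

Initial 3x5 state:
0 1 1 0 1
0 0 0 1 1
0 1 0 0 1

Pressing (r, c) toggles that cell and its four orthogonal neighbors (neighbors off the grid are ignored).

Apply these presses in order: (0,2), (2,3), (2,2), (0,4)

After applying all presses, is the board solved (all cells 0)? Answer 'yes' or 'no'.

After press 1 at (0,2):
0 0 0 1 1
0 0 1 1 1
0 1 0 0 1

After press 2 at (2,3):
0 0 0 1 1
0 0 1 0 1
0 1 1 1 0

After press 3 at (2,2):
0 0 0 1 1
0 0 0 0 1
0 0 0 0 0

After press 4 at (0,4):
0 0 0 0 0
0 0 0 0 0
0 0 0 0 0

Lights still on: 0

Answer: yes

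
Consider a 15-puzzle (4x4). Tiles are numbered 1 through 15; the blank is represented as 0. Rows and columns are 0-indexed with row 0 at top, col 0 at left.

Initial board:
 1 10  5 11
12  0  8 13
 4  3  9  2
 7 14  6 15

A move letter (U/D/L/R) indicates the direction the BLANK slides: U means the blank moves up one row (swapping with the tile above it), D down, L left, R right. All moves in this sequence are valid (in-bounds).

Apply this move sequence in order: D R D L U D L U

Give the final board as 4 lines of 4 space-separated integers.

Answer:  1 10  5 11
12  3  8 13
 0  9  6  2
 4  7 14 15

Derivation:
After move 1 (D):
 1 10  5 11
12  3  8 13
 4  0  9  2
 7 14  6 15

After move 2 (R):
 1 10  5 11
12  3  8 13
 4  9  0  2
 7 14  6 15

After move 3 (D):
 1 10  5 11
12  3  8 13
 4  9  6  2
 7 14  0 15

After move 4 (L):
 1 10  5 11
12  3  8 13
 4  9  6  2
 7  0 14 15

After move 5 (U):
 1 10  5 11
12  3  8 13
 4  0  6  2
 7  9 14 15

After move 6 (D):
 1 10  5 11
12  3  8 13
 4  9  6  2
 7  0 14 15

After move 7 (L):
 1 10  5 11
12  3  8 13
 4  9  6  2
 0  7 14 15

After move 8 (U):
 1 10  5 11
12  3  8 13
 0  9  6  2
 4  7 14 15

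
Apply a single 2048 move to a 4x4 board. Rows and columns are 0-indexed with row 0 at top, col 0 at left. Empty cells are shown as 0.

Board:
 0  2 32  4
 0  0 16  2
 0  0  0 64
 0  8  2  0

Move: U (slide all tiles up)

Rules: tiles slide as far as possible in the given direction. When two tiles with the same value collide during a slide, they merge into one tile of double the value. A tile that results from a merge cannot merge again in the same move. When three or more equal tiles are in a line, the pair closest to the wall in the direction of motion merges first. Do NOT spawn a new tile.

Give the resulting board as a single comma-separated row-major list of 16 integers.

Slide up:
col 0: [0, 0, 0, 0] -> [0, 0, 0, 0]
col 1: [2, 0, 0, 8] -> [2, 8, 0, 0]
col 2: [32, 16, 0, 2] -> [32, 16, 2, 0]
col 3: [4, 2, 64, 0] -> [4, 2, 64, 0]

Answer: 0, 2, 32, 4, 0, 8, 16, 2, 0, 0, 2, 64, 0, 0, 0, 0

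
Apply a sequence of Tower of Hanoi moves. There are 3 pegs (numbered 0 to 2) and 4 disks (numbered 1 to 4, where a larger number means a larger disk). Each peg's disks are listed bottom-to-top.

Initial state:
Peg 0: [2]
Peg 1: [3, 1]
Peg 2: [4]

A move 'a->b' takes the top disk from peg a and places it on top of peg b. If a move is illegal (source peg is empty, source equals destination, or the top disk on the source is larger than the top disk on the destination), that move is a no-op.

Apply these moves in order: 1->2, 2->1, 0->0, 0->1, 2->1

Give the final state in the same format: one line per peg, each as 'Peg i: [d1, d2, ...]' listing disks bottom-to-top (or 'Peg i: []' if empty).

After move 1 (1->2):
Peg 0: [2]
Peg 1: [3]
Peg 2: [4, 1]

After move 2 (2->1):
Peg 0: [2]
Peg 1: [3, 1]
Peg 2: [4]

After move 3 (0->0):
Peg 0: [2]
Peg 1: [3, 1]
Peg 2: [4]

After move 4 (0->1):
Peg 0: [2]
Peg 1: [3, 1]
Peg 2: [4]

After move 5 (2->1):
Peg 0: [2]
Peg 1: [3, 1]
Peg 2: [4]

Answer: Peg 0: [2]
Peg 1: [3, 1]
Peg 2: [4]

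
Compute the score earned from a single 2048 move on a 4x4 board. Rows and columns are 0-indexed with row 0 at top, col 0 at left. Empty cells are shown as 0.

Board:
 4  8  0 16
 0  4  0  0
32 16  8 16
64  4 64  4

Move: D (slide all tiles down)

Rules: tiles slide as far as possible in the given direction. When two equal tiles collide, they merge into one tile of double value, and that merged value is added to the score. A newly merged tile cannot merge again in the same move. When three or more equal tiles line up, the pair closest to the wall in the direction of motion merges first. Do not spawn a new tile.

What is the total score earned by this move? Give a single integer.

Answer: 32

Derivation:
Slide down:
col 0: [4, 0, 32, 64] -> [0, 4, 32, 64]  score +0 (running 0)
col 1: [8, 4, 16, 4] -> [8, 4, 16, 4]  score +0 (running 0)
col 2: [0, 0, 8, 64] -> [0, 0, 8, 64]  score +0 (running 0)
col 3: [16, 0, 16, 4] -> [0, 0, 32, 4]  score +32 (running 32)
Board after move:
 0  8  0  0
 4  4  0  0
32 16  8 32
64  4 64  4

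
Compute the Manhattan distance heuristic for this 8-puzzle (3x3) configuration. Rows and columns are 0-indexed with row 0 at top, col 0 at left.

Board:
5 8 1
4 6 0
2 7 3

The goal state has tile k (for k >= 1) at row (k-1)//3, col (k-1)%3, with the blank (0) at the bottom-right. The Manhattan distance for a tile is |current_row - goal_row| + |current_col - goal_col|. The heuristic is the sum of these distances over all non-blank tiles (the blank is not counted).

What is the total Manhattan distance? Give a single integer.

Answer: 13

Derivation:
Tile 5: (0,0)->(1,1) = 2
Tile 8: (0,1)->(2,1) = 2
Tile 1: (0,2)->(0,0) = 2
Tile 4: (1,0)->(1,0) = 0
Tile 6: (1,1)->(1,2) = 1
Tile 2: (2,0)->(0,1) = 3
Tile 7: (2,1)->(2,0) = 1
Tile 3: (2,2)->(0,2) = 2
Sum: 2 + 2 + 2 + 0 + 1 + 3 + 1 + 2 = 13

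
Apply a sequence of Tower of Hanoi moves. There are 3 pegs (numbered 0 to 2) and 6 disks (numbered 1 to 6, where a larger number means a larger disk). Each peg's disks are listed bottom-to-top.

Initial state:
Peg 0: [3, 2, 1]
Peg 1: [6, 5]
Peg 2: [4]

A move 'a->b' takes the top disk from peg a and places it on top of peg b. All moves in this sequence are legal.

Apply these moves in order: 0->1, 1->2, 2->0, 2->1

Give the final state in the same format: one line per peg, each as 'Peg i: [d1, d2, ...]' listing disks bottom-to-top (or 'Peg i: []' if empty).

After move 1 (0->1):
Peg 0: [3, 2]
Peg 1: [6, 5, 1]
Peg 2: [4]

After move 2 (1->2):
Peg 0: [3, 2]
Peg 1: [6, 5]
Peg 2: [4, 1]

After move 3 (2->0):
Peg 0: [3, 2, 1]
Peg 1: [6, 5]
Peg 2: [4]

After move 4 (2->1):
Peg 0: [3, 2, 1]
Peg 1: [6, 5, 4]
Peg 2: []

Answer: Peg 0: [3, 2, 1]
Peg 1: [6, 5, 4]
Peg 2: []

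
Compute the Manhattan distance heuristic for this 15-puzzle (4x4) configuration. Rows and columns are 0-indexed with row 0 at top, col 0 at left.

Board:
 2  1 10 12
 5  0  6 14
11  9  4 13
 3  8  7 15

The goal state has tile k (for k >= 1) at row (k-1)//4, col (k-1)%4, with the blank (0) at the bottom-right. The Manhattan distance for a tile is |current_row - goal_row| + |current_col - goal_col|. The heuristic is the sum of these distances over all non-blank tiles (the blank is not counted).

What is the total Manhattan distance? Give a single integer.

Tile 2: (0,0)->(0,1) = 1
Tile 1: (0,1)->(0,0) = 1
Tile 10: (0,2)->(2,1) = 3
Tile 12: (0,3)->(2,3) = 2
Tile 5: (1,0)->(1,0) = 0
Tile 6: (1,2)->(1,1) = 1
Tile 14: (1,3)->(3,1) = 4
Tile 11: (2,0)->(2,2) = 2
Tile 9: (2,1)->(2,0) = 1
Tile 4: (2,2)->(0,3) = 3
Tile 13: (2,3)->(3,0) = 4
Tile 3: (3,0)->(0,2) = 5
Tile 8: (3,1)->(1,3) = 4
Tile 7: (3,2)->(1,2) = 2
Tile 15: (3,3)->(3,2) = 1
Sum: 1 + 1 + 3 + 2 + 0 + 1 + 4 + 2 + 1 + 3 + 4 + 5 + 4 + 2 + 1 = 34

Answer: 34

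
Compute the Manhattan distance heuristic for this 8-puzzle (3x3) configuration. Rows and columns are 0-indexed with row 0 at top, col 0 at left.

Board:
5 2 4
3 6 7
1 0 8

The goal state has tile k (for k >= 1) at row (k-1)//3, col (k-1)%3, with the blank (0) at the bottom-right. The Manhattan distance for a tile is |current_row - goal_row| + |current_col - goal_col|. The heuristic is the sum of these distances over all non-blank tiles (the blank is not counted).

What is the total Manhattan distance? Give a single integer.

Answer: 15

Derivation:
Tile 5: at (0,0), goal (1,1), distance |0-1|+|0-1| = 2
Tile 2: at (0,1), goal (0,1), distance |0-0|+|1-1| = 0
Tile 4: at (0,2), goal (1,0), distance |0-1|+|2-0| = 3
Tile 3: at (1,0), goal (0,2), distance |1-0|+|0-2| = 3
Tile 6: at (1,1), goal (1,2), distance |1-1|+|1-2| = 1
Tile 7: at (1,2), goal (2,0), distance |1-2|+|2-0| = 3
Tile 1: at (2,0), goal (0,0), distance |2-0|+|0-0| = 2
Tile 8: at (2,2), goal (2,1), distance |2-2|+|2-1| = 1
Sum: 2 + 0 + 3 + 3 + 1 + 3 + 2 + 1 = 15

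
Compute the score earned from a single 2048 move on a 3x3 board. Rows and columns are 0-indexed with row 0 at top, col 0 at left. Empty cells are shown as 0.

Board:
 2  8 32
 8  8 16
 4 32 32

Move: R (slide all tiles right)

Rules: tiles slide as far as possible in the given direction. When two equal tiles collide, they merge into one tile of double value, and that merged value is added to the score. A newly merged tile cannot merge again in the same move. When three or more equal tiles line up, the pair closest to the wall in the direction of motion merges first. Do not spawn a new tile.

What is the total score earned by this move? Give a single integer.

Slide right:
row 0: [2, 8, 32] -> [2, 8, 32]  score +0 (running 0)
row 1: [8, 8, 16] -> [0, 16, 16]  score +16 (running 16)
row 2: [4, 32, 32] -> [0, 4, 64]  score +64 (running 80)
Board after move:
 2  8 32
 0 16 16
 0  4 64

Answer: 80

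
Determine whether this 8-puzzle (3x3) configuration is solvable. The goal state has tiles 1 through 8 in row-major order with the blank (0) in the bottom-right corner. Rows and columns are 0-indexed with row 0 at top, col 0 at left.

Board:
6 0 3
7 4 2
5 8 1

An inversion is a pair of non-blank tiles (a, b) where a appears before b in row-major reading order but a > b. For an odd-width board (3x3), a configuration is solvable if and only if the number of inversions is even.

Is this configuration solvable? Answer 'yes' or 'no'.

Inversions (pairs i<j in row-major order where tile[i] > tile[j] > 0): 16
16 is even, so the puzzle is solvable.

Answer: yes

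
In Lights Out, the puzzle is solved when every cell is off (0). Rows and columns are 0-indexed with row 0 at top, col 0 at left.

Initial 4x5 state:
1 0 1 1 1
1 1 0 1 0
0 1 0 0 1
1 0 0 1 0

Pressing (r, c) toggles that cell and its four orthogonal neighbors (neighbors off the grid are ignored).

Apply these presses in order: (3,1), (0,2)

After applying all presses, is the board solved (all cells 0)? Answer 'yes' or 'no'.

Answer: no

Derivation:
After press 1 at (3,1):
1 0 1 1 1
1 1 0 1 0
0 0 0 0 1
0 1 1 1 0

After press 2 at (0,2):
1 1 0 0 1
1 1 1 1 0
0 0 0 0 1
0 1 1 1 0

Lights still on: 11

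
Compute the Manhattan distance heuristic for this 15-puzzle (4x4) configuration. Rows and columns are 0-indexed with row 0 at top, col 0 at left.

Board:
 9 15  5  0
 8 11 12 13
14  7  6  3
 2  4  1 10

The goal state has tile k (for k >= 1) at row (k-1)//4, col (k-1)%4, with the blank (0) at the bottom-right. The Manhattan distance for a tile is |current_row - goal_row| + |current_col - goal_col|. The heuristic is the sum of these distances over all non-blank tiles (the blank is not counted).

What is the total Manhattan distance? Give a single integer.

Answer: 47

Derivation:
Tile 9: (0,0)->(2,0) = 2
Tile 15: (0,1)->(3,2) = 4
Tile 5: (0,2)->(1,0) = 3
Tile 8: (1,0)->(1,3) = 3
Tile 11: (1,1)->(2,2) = 2
Tile 12: (1,2)->(2,3) = 2
Tile 13: (1,3)->(3,0) = 5
Tile 14: (2,0)->(3,1) = 2
Tile 7: (2,1)->(1,2) = 2
Tile 6: (2,2)->(1,1) = 2
Tile 3: (2,3)->(0,2) = 3
Tile 2: (3,0)->(0,1) = 4
Tile 4: (3,1)->(0,3) = 5
Tile 1: (3,2)->(0,0) = 5
Tile 10: (3,3)->(2,1) = 3
Sum: 2 + 4 + 3 + 3 + 2 + 2 + 5 + 2 + 2 + 2 + 3 + 4 + 5 + 5 + 3 = 47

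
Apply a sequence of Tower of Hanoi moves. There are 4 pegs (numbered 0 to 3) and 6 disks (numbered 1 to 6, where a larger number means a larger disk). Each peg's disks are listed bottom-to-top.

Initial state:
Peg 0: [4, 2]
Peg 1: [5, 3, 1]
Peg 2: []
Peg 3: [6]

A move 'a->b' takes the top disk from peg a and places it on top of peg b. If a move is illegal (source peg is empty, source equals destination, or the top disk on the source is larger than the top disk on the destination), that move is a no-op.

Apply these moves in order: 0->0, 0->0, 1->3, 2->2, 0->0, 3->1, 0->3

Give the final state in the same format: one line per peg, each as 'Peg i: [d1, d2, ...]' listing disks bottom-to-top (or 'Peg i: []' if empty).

Answer: Peg 0: [4]
Peg 1: [5, 3, 1]
Peg 2: []
Peg 3: [6, 2]

Derivation:
After move 1 (0->0):
Peg 0: [4, 2]
Peg 1: [5, 3, 1]
Peg 2: []
Peg 3: [6]

After move 2 (0->0):
Peg 0: [4, 2]
Peg 1: [5, 3, 1]
Peg 2: []
Peg 3: [6]

After move 3 (1->3):
Peg 0: [4, 2]
Peg 1: [5, 3]
Peg 2: []
Peg 3: [6, 1]

After move 4 (2->2):
Peg 0: [4, 2]
Peg 1: [5, 3]
Peg 2: []
Peg 3: [6, 1]

After move 5 (0->0):
Peg 0: [4, 2]
Peg 1: [5, 3]
Peg 2: []
Peg 3: [6, 1]

After move 6 (3->1):
Peg 0: [4, 2]
Peg 1: [5, 3, 1]
Peg 2: []
Peg 3: [6]

After move 7 (0->3):
Peg 0: [4]
Peg 1: [5, 3, 1]
Peg 2: []
Peg 3: [6, 2]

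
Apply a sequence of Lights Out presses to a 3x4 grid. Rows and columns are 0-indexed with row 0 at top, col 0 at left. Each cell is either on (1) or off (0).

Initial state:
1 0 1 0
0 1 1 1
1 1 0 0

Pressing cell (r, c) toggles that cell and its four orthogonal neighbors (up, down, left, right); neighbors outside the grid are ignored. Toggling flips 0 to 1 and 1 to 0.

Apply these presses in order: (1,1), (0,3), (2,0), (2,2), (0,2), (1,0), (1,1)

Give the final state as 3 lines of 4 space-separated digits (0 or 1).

Answer: 0 1 1 0
0 0 1 0
1 1 1 1

Derivation:
After press 1 at (1,1):
1 1 1 0
1 0 0 1
1 0 0 0

After press 2 at (0,3):
1 1 0 1
1 0 0 0
1 0 0 0

After press 3 at (2,0):
1 1 0 1
0 0 0 0
0 1 0 0

After press 4 at (2,2):
1 1 0 1
0 0 1 0
0 0 1 1

After press 5 at (0,2):
1 0 1 0
0 0 0 0
0 0 1 1

After press 6 at (1,0):
0 0 1 0
1 1 0 0
1 0 1 1

After press 7 at (1,1):
0 1 1 0
0 0 1 0
1 1 1 1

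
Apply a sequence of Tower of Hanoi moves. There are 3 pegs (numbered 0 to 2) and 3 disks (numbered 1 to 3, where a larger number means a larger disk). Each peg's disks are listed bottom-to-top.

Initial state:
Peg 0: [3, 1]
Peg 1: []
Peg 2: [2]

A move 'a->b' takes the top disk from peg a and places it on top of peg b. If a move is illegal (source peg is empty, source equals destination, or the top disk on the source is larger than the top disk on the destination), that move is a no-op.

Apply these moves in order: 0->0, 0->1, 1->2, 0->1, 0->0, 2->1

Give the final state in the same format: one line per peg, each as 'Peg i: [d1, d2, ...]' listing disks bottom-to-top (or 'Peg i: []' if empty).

After move 1 (0->0):
Peg 0: [3, 1]
Peg 1: []
Peg 2: [2]

After move 2 (0->1):
Peg 0: [3]
Peg 1: [1]
Peg 2: [2]

After move 3 (1->2):
Peg 0: [3]
Peg 1: []
Peg 2: [2, 1]

After move 4 (0->1):
Peg 0: []
Peg 1: [3]
Peg 2: [2, 1]

After move 5 (0->0):
Peg 0: []
Peg 1: [3]
Peg 2: [2, 1]

After move 6 (2->1):
Peg 0: []
Peg 1: [3, 1]
Peg 2: [2]

Answer: Peg 0: []
Peg 1: [3, 1]
Peg 2: [2]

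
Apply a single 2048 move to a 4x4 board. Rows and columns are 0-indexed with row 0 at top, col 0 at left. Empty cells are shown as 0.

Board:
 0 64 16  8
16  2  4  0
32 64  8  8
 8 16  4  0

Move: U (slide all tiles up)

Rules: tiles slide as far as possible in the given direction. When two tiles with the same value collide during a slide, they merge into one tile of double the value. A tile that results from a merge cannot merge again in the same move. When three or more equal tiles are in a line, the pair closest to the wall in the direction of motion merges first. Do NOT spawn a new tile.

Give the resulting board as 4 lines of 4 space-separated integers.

Slide up:
col 0: [0, 16, 32, 8] -> [16, 32, 8, 0]
col 1: [64, 2, 64, 16] -> [64, 2, 64, 16]
col 2: [16, 4, 8, 4] -> [16, 4, 8, 4]
col 3: [8, 0, 8, 0] -> [16, 0, 0, 0]

Answer: 16 64 16 16
32  2  4  0
 8 64  8  0
 0 16  4  0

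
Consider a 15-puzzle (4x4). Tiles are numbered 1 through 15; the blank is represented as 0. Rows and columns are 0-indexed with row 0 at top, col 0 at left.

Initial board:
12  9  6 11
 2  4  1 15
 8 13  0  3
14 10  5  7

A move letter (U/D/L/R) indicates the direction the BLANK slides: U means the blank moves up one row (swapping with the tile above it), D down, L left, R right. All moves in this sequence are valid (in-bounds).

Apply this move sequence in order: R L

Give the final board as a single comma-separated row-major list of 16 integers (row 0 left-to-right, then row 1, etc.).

Answer: 12, 9, 6, 11, 2, 4, 1, 15, 8, 13, 0, 3, 14, 10, 5, 7

Derivation:
After move 1 (R):
12  9  6 11
 2  4  1 15
 8 13  3  0
14 10  5  7

After move 2 (L):
12  9  6 11
 2  4  1 15
 8 13  0  3
14 10  5  7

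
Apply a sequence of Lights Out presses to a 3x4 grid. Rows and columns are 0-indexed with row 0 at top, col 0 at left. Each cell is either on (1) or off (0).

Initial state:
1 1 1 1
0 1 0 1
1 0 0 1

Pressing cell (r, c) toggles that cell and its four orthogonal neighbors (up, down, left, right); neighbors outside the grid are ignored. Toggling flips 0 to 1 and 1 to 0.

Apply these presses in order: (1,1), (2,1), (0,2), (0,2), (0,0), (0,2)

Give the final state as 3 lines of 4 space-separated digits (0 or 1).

Answer: 0 0 0 0
0 1 0 1
0 0 1 1

Derivation:
After press 1 at (1,1):
1 0 1 1
1 0 1 1
1 1 0 1

After press 2 at (2,1):
1 0 1 1
1 1 1 1
0 0 1 1

After press 3 at (0,2):
1 1 0 0
1 1 0 1
0 0 1 1

After press 4 at (0,2):
1 0 1 1
1 1 1 1
0 0 1 1

After press 5 at (0,0):
0 1 1 1
0 1 1 1
0 0 1 1

After press 6 at (0,2):
0 0 0 0
0 1 0 1
0 0 1 1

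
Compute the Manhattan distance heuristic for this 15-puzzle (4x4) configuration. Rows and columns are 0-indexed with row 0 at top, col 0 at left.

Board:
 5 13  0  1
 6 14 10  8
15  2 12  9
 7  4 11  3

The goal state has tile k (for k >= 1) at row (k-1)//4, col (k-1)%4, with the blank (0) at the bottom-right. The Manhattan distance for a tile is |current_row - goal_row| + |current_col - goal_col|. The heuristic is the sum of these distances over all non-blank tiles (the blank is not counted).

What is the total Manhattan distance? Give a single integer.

Answer: 36

Derivation:
Tile 5: at (0,0), goal (1,0), distance |0-1|+|0-0| = 1
Tile 13: at (0,1), goal (3,0), distance |0-3|+|1-0| = 4
Tile 1: at (0,3), goal (0,0), distance |0-0|+|3-0| = 3
Tile 6: at (1,0), goal (1,1), distance |1-1|+|0-1| = 1
Tile 14: at (1,1), goal (3,1), distance |1-3|+|1-1| = 2
Tile 10: at (1,2), goal (2,1), distance |1-2|+|2-1| = 2
Tile 8: at (1,3), goal (1,3), distance |1-1|+|3-3| = 0
Tile 15: at (2,0), goal (3,2), distance |2-3|+|0-2| = 3
Tile 2: at (2,1), goal (0,1), distance |2-0|+|1-1| = 2
Tile 12: at (2,2), goal (2,3), distance |2-2|+|2-3| = 1
Tile 9: at (2,3), goal (2,0), distance |2-2|+|3-0| = 3
Tile 7: at (3,0), goal (1,2), distance |3-1|+|0-2| = 4
Tile 4: at (3,1), goal (0,3), distance |3-0|+|1-3| = 5
Tile 11: at (3,2), goal (2,2), distance |3-2|+|2-2| = 1
Tile 3: at (3,3), goal (0,2), distance |3-0|+|3-2| = 4
Sum: 1 + 4 + 3 + 1 + 2 + 2 + 0 + 3 + 2 + 1 + 3 + 4 + 5 + 1 + 4 = 36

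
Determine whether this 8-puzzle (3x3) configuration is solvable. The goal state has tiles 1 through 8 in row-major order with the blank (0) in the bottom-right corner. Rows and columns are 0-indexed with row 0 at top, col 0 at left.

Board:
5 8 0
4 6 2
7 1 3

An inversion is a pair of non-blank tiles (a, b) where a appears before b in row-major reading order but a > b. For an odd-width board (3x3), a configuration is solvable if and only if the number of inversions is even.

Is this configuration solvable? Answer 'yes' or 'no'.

Inversions (pairs i<j in row-major order where tile[i] > tile[j] > 0): 19
19 is odd, so the puzzle is not solvable.

Answer: no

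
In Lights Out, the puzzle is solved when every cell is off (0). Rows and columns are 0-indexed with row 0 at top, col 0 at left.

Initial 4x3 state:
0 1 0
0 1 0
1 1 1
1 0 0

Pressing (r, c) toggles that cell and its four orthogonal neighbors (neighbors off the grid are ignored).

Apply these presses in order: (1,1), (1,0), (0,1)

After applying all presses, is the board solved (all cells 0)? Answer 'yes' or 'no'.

After press 1 at (1,1):
0 0 0
1 0 1
1 0 1
1 0 0

After press 2 at (1,0):
1 0 0
0 1 1
0 0 1
1 0 0

After press 3 at (0,1):
0 1 1
0 0 1
0 0 1
1 0 0

Lights still on: 5

Answer: no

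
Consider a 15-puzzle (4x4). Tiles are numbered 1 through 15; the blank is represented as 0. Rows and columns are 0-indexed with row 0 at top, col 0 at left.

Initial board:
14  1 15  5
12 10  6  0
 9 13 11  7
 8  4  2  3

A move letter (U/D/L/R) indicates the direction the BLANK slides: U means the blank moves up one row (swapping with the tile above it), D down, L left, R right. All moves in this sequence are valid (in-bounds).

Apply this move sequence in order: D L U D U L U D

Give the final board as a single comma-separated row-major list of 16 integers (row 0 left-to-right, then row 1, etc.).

After move 1 (D):
14  1 15  5
12 10  6  7
 9 13 11  0
 8  4  2  3

After move 2 (L):
14  1 15  5
12 10  6  7
 9 13  0 11
 8  4  2  3

After move 3 (U):
14  1 15  5
12 10  0  7
 9 13  6 11
 8  4  2  3

After move 4 (D):
14  1 15  5
12 10  6  7
 9 13  0 11
 8  4  2  3

After move 5 (U):
14  1 15  5
12 10  0  7
 9 13  6 11
 8  4  2  3

After move 6 (L):
14  1 15  5
12  0 10  7
 9 13  6 11
 8  4  2  3

After move 7 (U):
14  0 15  5
12  1 10  7
 9 13  6 11
 8  4  2  3

After move 8 (D):
14  1 15  5
12  0 10  7
 9 13  6 11
 8  4  2  3

Answer: 14, 1, 15, 5, 12, 0, 10, 7, 9, 13, 6, 11, 8, 4, 2, 3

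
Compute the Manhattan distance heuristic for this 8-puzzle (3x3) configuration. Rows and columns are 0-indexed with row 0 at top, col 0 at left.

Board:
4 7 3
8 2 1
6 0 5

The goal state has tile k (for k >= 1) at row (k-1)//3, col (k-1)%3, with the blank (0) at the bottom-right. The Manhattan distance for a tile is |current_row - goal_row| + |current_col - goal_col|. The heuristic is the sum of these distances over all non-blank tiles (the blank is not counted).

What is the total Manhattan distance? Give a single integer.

Tile 4: at (0,0), goal (1,0), distance |0-1|+|0-0| = 1
Tile 7: at (0,1), goal (2,0), distance |0-2|+|1-0| = 3
Tile 3: at (0,2), goal (0,2), distance |0-0|+|2-2| = 0
Tile 8: at (1,0), goal (2,1), distance |1-2|+|0-1| = 2
Tile 2: at (1,1), goal (0,1), distance |1-0|+|1-1| = 1
Tile 1: at (1,2), goal (0,0), distance |1-0|+|2-0| = 3
Tile 6: at (2,0), goal (1,2), distance |2-1|+|0-2| = 3
Tile 5: at (2,2), goal (1,1), distance |2-1|+|2-1| = 2
Sum: 1 + 3 + 0 + 2 + 1 + 3 + 3 + 2 = 15

Answer: 15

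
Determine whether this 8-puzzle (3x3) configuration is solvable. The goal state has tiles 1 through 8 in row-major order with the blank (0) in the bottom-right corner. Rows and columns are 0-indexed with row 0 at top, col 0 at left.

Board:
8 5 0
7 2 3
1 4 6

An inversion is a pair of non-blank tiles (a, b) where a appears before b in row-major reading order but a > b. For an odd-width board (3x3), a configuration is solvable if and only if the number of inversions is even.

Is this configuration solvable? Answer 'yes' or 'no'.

Answer: yes

Derivation:
Inversions (pairs i<j in row-major order where tile[i] > tile[j] > 0): 18
18 is even, so the puzzle is solvable.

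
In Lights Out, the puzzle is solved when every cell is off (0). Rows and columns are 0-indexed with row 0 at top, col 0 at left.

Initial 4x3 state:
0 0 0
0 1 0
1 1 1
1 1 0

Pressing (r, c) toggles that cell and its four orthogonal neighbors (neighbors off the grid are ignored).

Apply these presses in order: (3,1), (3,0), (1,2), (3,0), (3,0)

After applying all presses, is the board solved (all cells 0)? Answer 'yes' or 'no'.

After press 1 at (3,1):
0 0 0
0 1 0
1 0 1
0 0 1

After press 2 at (3,0):
0 0 0
0 1 0
0 0 1
1 1 1

After press 3 at (1,2):
0 0 1
0 0 1
0 0 0
1 1 1

After press 4 at (3,0):
0 0 1
0 0 1
1 0 0
0 0 1

After press 5 at (3,0):
0 0 1
0 0 1
0 0 0
1 1 1

Lights still on: 5

Answer: no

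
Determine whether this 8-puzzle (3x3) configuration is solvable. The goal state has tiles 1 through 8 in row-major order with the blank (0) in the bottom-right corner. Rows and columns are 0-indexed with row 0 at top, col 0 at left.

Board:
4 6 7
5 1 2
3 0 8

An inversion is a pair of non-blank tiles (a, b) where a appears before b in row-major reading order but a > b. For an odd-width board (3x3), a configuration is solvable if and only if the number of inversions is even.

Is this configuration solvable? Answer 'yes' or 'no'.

Inversions (pairs i<j in row-major order where tile[i] > tile[j] > 0): 14
14 is even, so the puzzle is solvable.

Answer: yes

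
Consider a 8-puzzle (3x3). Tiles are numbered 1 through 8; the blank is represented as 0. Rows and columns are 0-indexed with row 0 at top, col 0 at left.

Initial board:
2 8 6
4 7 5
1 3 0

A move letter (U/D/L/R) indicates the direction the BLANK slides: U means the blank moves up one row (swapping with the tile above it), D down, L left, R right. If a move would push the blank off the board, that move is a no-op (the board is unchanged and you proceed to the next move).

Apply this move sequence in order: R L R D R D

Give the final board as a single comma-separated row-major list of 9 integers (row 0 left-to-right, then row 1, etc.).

Answer: 2, 8, 6, 4, 7, 5, 1, 3, 0

Derivation:
After move 1 (R):
2 8 6
4 7 5
1 3 0

After move 2 (L):
2 8 6
4 7 5
1 0 3

After move 3 (R):
2 8 6
4 7 5
1 3 0

After move 4 (D):
2 8 6
4 7 5
1 3 0

After move 5 (R):
2 8 6
4 7 5
1 3 0

After move 6 (D):
2 8 6
4 7 5
1 3 0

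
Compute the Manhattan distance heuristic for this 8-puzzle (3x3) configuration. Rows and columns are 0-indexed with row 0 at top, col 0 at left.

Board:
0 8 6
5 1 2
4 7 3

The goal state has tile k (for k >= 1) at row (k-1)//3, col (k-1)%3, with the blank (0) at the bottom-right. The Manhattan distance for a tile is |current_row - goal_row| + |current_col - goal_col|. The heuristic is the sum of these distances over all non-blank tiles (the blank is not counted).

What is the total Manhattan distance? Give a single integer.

Answer: 12

Derivation:
Tile 8: at (0,1), goal (2,1), distance |0-2|+|1-1| = 2
Tile 6: at (0,2), goal (1,2), distance |0-1|+|2-2| = 1
Tile 5: at (1,0), goal (1,1), distance |1-1|+|0-1| = 1
Tile 1: at (1,1), goal (0,0), distance |1-0|+|1-0| = 2
Tile 2: at (1,2), goal (0,1), distance |1-0|+|2-1| = 2
Tile 4: at (2,0), goal (1,0), distance |2-1|+|0-0| = 1
Tile 7: at (2,1), goal (2,0), distance |2-2|+|1-0| = 1
Tile 3: at (2,2), goal (0,2), distance |2-0|+|2-2| = 2
Sum: 2 + 1 + 1 + 2 + 2 + 1 + 1 + 2 = 12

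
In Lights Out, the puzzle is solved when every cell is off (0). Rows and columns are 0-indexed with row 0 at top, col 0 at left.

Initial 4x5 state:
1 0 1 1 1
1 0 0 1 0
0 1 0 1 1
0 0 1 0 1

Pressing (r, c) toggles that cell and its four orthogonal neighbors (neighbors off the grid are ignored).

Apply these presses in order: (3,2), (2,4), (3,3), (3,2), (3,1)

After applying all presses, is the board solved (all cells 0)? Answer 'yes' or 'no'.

Answer: no

Derivation:
After press 1 at (3,2):
1 0 1 1 1
1 0 0 1 0
0 1 1 1 1
0 1 0 1 1

After press 2 at (2,4):
1 0 1 1 1
1 0 0 1 1
0 1 1 0 0
0 1 0 1 0

After press 3 at (3,3):
1 0 1 1 1
1 0 0 1 1
0 1 1 1 0
0 1 1 0 1

After press 4 at (3,2):
1 0 1 1 1
1 0 0 1 1
0 1 0 1 0
0 0 0 1 1

After press 5 at (3,1):
1 0 1 1 1
1 0 0 1 1
0 0 0 1 0
1 1 1 1 1

Lights still on: 13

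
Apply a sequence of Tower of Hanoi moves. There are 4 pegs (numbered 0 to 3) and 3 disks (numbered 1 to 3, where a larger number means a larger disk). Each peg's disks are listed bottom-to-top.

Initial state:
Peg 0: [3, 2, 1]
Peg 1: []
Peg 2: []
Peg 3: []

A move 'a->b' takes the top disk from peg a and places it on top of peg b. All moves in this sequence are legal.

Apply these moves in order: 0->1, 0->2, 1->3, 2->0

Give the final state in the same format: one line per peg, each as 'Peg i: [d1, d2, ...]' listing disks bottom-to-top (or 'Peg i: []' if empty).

After move 1 (0->1):
Peg 0: [3, 2]
Peg 1: [1]
Peg 2: []
Peg 3: []

After move 2 (0->2):
Peg 0: [3]
Peg 1: [1]
Peg 2: [2]
Peg 3: []

After move 3 (1->3):
Peg 0: [3]
Peg 1: []
Peg 2: [2]
Peg 3: [1]

After move 4 (2->0):
Peg 0: [3, 2]
Peg 1: []
Peg 2: []
Peg 3: [1]

Answer: Peg 0: [3, 2]
Peg 1: []
Peg 2: []
Peg 3: [1]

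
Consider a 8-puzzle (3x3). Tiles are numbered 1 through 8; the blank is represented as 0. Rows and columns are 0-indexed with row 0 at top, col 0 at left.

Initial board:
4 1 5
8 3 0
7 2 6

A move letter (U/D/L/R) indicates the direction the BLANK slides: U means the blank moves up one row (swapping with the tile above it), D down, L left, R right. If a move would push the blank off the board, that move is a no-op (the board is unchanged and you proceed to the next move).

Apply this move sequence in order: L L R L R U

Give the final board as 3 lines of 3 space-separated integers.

Answer: 4 0 5
8 1 3
7 2 6

Derivation:
After move 1 (L):
4 1 5
8 0 3
7 2 6

After move 2 (L):
4 1 5
0 8 3
7 2 6

After move 3 (R):
4 1 5
8 0 3
7 2 6

After move 4 (L):
4 1 5
0 8 3
7 2 6

After move 5 (R):
4 1 5
8 0 3
7 2 6

After move 6 (U):
4 0 5
8 1 3
7 2 6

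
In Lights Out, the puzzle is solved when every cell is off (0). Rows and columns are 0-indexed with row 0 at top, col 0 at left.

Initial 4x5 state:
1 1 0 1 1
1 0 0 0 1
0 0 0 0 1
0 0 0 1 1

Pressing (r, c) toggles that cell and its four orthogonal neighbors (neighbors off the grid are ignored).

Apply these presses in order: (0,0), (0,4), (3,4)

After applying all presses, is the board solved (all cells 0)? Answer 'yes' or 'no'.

After press 1 at (0,0):
0 0 0 1 1
0 0 0 0 1
0 0 0 0 1
0 0 0 1 1

After press 2 at (0,4):
0 0 0 0 0
0 0 0 0 0
0 0 0 0 1
0 0 0 1 1

After press 3 at (3,4):
0 0 0 0 0
0 0 0 0 0
0 0 0 0 0
0 0 0 0 0

Lights still on: 0

Answer: yes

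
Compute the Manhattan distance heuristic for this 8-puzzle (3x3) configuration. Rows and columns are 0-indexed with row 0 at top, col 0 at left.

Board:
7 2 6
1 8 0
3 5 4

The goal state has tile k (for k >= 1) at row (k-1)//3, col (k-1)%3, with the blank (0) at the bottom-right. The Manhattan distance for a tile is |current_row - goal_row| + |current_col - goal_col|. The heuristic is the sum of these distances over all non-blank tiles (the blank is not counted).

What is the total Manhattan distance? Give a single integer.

Answer: 13

Derivation:
Tile 7: (0,0)->(2,0) = 2
Tile 2: (0,1)->(0,1) = 0
Tile 6: (0,2)->(1,2) = 1
Tile 1: (1,0)->(0,0) = 1
Tile 8: (1,1)->(2,1) = 1
Tile 3: (2,0)->(0,2) = 4
Tile 5: (2,1)->(1,1) = 1
Tile 4: (2,2)->(1,0) = 3
Sum: 2 + 0 + 1 + 1 + 1 + 4 + 1 + 3 = 13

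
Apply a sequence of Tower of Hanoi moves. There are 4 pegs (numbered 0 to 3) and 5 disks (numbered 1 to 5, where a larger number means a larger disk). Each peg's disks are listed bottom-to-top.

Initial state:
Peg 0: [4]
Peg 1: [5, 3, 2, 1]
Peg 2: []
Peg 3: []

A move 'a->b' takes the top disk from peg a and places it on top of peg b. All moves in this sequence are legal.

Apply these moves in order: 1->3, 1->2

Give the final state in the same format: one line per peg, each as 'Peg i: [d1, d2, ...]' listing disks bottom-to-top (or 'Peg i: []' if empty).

Answer: Peg 0: [4]
Peg 1: [5, 3]
Peg 2: [2]
Peg 3: [1]

Derivation:
After move 1 (1->3):
Peg 0: [4]
Peg 1: [5, 3, 2]
Peg 2: []
Peg 3: [1]

After move 2 (1->2):
Peg 0: [4]
Peg 1: [5, 3]
Peg 2: [2]
Peg 3: [1]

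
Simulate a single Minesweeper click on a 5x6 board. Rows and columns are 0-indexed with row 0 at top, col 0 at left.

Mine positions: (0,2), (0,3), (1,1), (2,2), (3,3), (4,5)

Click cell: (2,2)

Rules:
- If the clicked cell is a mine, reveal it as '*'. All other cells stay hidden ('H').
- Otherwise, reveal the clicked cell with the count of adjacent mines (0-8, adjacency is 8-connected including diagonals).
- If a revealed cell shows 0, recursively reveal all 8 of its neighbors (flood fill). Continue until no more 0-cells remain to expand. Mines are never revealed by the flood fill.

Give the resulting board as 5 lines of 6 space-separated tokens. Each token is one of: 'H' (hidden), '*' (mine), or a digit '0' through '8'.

H H H H H H
H H H H H H
H H * H H H
H H H H H H
H H H H H H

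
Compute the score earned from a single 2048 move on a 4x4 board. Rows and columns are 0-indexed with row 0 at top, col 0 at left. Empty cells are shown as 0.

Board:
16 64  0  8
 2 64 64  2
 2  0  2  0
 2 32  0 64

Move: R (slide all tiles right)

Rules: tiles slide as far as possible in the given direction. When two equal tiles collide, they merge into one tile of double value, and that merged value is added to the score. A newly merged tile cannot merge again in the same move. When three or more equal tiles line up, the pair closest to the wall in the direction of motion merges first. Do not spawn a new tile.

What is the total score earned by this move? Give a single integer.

Answer: 132

Derivation:
Slide right:
row 0: [16, 64, 0, 8] -> [0, 16, 64, 8]  score +0 (running 0)
row 1: [2, 64, 64, 2] -> [0, 2, 128, 2]  score +128 (running 128)
row 2: [2, 0, 2, 0] -> [0, 0, 0, 4]  score +4 (running 132)
row 3: [2, 32, 0, 64] -> [0, 2, 32, 64]  score +0 (running 132)
Board after move:
  0  16  64   8
  0   2 128   2
  0   0   0   4
  0   2  32  64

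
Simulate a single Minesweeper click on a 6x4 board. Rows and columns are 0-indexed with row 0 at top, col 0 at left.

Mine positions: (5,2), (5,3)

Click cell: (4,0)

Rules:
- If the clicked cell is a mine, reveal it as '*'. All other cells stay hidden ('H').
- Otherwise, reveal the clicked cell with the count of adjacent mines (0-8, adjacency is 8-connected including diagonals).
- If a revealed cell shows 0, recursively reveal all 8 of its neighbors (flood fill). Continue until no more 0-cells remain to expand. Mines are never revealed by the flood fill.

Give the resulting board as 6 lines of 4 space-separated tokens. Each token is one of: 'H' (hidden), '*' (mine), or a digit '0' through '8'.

0 0 0 0
0 0 0 0
0 0 0 0
0 0 0 0
0 1 2 2
0 1 H H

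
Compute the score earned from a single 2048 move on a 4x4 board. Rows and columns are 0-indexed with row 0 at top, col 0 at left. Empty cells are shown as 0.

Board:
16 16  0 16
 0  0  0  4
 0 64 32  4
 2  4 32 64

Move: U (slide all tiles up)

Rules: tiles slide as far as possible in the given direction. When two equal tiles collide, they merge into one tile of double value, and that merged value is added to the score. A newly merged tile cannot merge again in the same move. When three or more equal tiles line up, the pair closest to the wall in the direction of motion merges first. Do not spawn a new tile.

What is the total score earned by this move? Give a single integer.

Answer: 72

Derivation:
Slide up:
col 0: [16, 0, 0, 2] -> [16, 2, 0, 0]  score +0 (running 0)
col 1: [16, 0, 64, 4] -> [16, 64, 4, 0]  score +0 (running 0)
col 2: [0, 0, 32, 32] -> [64, 0, 0, 0]  score +64 (running 64)
col 3: [16, 4, 4, 64] -> [16, 8, 64, 0]  score +8 (running 72)
Board after move:
16 16 64 16
 2 64  0  8
 0  4  0 64
 0  0  0  0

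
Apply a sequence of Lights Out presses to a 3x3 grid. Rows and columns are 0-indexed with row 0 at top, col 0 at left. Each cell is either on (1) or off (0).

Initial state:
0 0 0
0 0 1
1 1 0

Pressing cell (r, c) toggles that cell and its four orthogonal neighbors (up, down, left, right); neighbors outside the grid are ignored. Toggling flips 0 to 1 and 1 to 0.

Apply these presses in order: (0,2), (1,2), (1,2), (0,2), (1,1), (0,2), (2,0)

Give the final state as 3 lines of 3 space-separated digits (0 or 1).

After press 1 at (0,2):
0 1 1
0 0 0
1 1 0

After press 2 at (1,2):
0 1 0
0 1 1
1 1 1

After press 3 at (1,2):
0 1 1
0 0 0
1 1 0

After press 4 at (0,2):
0 0 0
0 0 1
1 1 0

After press 5 at (1,1):
0 1 0
1 1 0
1 0 0

After press 6 at (0,2):
0 0 1
1 1 1
1 0 0

After press 7 at (2,0):
0 0 1
0 1 1
0 1 0

Answer: 0 0 1
0 1 1
0 1 0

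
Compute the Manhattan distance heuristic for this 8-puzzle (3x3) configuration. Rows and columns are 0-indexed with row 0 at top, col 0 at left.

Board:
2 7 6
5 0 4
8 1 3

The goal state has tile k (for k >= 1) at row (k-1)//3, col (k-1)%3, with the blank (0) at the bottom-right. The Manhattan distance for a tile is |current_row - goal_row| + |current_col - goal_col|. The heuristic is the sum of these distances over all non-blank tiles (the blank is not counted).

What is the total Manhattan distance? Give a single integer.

Answer: 14

Derivation:
Tile 2: (0,0)->(0,1) = 1
Tile 7: (0,1)->(2,0) = 3
Tile 6: (0,2)->(1,2) = 1
Tile 5: (1,0)->(1,1) = 1
Tile 4: (1,2)->(1,0) = 2
Tile 8: (2,0)->(2,1) = 1
Tile 1: (2,1)->(0,0) = 3
Tile 3: (2,2)->(0,2) = 2
Sum: 1 + 3 + 1 + 1 + 2 + 1 + 3 + 2 = 14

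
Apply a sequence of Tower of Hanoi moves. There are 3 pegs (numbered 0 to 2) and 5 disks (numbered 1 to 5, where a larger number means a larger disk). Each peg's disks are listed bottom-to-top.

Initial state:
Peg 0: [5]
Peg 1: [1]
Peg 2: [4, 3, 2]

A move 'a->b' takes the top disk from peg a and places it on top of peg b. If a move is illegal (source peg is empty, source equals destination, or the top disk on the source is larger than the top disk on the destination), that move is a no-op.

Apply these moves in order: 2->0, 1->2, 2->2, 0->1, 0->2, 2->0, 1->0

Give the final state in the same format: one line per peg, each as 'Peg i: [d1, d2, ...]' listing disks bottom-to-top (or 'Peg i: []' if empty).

After move 1 (2->0):
Peg 0: [5, 2]
Peg 1: [1]
Peg 2: [4, 3]

After move 2 (1->2):
Peg 0: [5, 2]
Peg 1: []
Peg 2: [4, 3, 1]

After move 3 (2->2):
Peg 0: [5, 2]
Peg 1: []
Peg 2: [4, 3, 1]

After move 4 (0->1):
Peg 0: [5]
Peg 1: [2]
Peg 2: [4, 3, 1]

After move 5 (0->2):
Peg 0: [5]
Peg 1: [2]
Peg 2: [4, 3, 1]

After move 6 (2->0):
Peg 0: [5, 1]
Peg 1: [2]
Peg 2: [4, 3]

After move 7 (1->0):
Peg 0: [5, 1]
Peg 1: [2]
Peg 2: [4, 3]

Answer: Peg 0: [5, 1]
Peg 1: [2]
Peg 2: [4, 3]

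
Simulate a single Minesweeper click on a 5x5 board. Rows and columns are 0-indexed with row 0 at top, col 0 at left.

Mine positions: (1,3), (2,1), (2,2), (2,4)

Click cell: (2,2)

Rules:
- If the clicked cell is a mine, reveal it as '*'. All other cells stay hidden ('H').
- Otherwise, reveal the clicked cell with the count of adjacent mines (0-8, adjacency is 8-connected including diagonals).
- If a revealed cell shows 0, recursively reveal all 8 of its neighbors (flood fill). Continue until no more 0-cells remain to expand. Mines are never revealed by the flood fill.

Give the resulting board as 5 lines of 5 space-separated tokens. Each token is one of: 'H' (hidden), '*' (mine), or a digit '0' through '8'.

H H H H H
H H H H H
H H * H H
H H H H H
H H H H H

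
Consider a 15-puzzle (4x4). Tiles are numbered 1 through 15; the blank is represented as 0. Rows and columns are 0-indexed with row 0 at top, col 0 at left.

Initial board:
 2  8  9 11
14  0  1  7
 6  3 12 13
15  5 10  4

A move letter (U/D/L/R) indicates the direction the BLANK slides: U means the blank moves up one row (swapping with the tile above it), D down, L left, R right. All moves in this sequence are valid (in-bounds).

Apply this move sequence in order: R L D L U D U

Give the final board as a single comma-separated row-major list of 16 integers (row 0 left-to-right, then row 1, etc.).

Answer: 2, 8, 9, 11, 0, 3, 1, 7, 14, 6, 12, 13, 15, 5, 10, 4

Derivation:
After move 1 (R):
 2  8  9 11
14  1  0  7
 6  3 12 13
15  5 10  4

After move 2 (L):
 2  8  9 11
14  0  1  7
 6  3 12 13
15  5 10  4

After move 3 (D):
 2  8  9 11
14  3  1  7
 6  0 12 13
15  5 10  4

After move 4 (L):
 2  8  9 11
14  3  1  7
 0  6 12 13
15  5 10  4

After move 5 (U):
 2  8  9 11
 0  3  1  7
14  6 12 13
15  5 10  4

After move 6 (D):
 2  8  9 11
14  3  1  7
 0  6 12 13
15  5 10  4

After move 7 (U):
 2  8  9 11
 0  3  1  7
14  6 12 13
15  5 10  4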